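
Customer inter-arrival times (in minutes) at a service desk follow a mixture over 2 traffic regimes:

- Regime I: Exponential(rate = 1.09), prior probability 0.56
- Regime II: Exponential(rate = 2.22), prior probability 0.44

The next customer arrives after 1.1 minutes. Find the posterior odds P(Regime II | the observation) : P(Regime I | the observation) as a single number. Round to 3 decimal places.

Only the two components matter; the odds are (π_i f_i(x)) / (π_j f_j(x)).
Evaluate each component's likelihood at the observed value:
  f_I = 0.32863
  f_II = 0.19311
Odds = (0.44/0.56) × (0.19311/0.32863) = 0.785714 × 0.587623 ≈ 0.462

0.462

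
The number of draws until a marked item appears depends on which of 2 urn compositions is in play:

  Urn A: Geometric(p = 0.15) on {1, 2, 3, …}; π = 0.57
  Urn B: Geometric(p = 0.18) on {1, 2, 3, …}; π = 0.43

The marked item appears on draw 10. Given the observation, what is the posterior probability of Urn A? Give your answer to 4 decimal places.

By Bayes' theorem, P(k | x) = π_k f_k(x) / Σ_j π_j f_j(x).
Evaluate each component's likelihood at the observed value:
  p_A = 0.15·(1−0.15)^9 = 0.15·0.231617 = 0.0347425
  p_B = 0.18·(1−0.18)^9 = 0.18·0.16762 = 0.0301715
Unnormalised posteriors:
  π_A·p_A = 0.57 × 0.0347425 = 0.0198032
  π_B·p_B = 0.43 × 0.0301715 = 0.0129738
Sum: 0.0198032 + 0.0129738 = 0.032777
Responsibility of Urn A: 0.0198032 / 0.032777 ≈ 0.6042

0.6042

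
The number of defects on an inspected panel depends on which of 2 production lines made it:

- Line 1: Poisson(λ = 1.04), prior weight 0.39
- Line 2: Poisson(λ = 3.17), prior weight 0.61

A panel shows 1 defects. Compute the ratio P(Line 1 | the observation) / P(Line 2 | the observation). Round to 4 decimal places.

1.7650

Only the two components matter; the odds are (P(Z=i) f_i(x)) / (P(Z=j) f_j(x)).
Poisson probabilities:
  L_1 = 0.367593
  L_2 = 0.133151
Posterior odds = (P(Z=1)·L_1) / (P(Z=2)·L_2) = (0.39·0.367593) / (0.61·0.133151) = 0.143361 / 0.0812224 ≈ 1.7650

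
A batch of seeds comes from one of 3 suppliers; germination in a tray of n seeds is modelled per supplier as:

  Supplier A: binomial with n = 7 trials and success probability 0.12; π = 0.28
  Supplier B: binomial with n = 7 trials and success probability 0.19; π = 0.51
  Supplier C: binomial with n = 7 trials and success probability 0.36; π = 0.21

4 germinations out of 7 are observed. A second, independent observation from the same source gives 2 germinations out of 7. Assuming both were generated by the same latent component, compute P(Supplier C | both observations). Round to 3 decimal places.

0.731

Posterior ∝ prior × likelihood, so P(k | x) ∝ π_k f_k(x); normalise over all components.
Since both observations come from the same component, the likelihood for component k is f_k(x₁)·f_k(x₂).
  p_A = [C(7,4)·0.12^4·0.88^3 = 35·0.00020736·0.681472 = 0.00494585] × [0.159586] = 0.000789289
  p_B = [C(7,4)·0.19^4·0.81^3 = 35·0.00130321·0.531441 = 0.0242403] × [0.264333] = 0.00640751
  p_C = [C(7,4)·0.36^4·0.64^3 = 35·0.0167962·0.262144 = 0.154105] × [0.29223] = 0.0450342
Multiply by the mixture weights:
  π_A·p_A = 0.28 × 0.000789289 = 0.000221001
  π_B·p_B = 0.51 × 0.00640751 = 0.00326783
  π_C·p_C = 0.21 × 0.0450342 = 0.00945718
Denominator: 0.000221001 + 0.00326783 + 0.00945718 = 0.012946
So the posterior for Supplier C is 0.00945718 / 0.012946 ≈ 0.731.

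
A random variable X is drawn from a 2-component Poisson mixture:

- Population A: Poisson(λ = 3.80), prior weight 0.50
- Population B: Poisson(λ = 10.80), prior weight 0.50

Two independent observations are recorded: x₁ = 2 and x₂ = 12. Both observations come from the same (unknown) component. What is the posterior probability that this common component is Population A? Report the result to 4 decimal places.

The responsibility of component k is π_k f_k(x) divided by Σ_j π_j f_j(x).
Since both observations come from the same component, the likelihood for component k is f_k(x₁)·f_k(x₂).
  f_A = [0.161517] × [0.000423396] = 6.83857e-05
  f_B = [0.0011897] × [0.107243] = 0.000127587
Prior × likelihood for each component:
  π_A·f_A = 0.50 × 6.83857e-05 = 3.41929e-05
  π_B·f_B = 0.50 × 0.000127587 = 6.37933e-05
Normaliser: 3.41929e-05 + 6.37933e-05 = 9.79861e-05
P(Population A | x₁, x₂) = 3.41929e-05 / 9.79861e-05 ≈ 0.3490

0.3490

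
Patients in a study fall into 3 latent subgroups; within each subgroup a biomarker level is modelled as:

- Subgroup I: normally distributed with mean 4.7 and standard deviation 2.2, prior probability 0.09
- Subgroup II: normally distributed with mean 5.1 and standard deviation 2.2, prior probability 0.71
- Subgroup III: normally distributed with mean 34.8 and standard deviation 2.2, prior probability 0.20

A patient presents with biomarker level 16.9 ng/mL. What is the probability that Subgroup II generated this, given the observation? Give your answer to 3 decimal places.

P(component k | x) = w_k·f_k(x) / marginal(x), where marginal(x) = Σ_j w_j·f_j(x).
Normal densities:
  f_I = 3.80856e-08
  f_II = 1.02675e-07
  f_III = 7.64276e-16
Prior × likelihood for each component:
  w_I·f_I = 0.09 × 3.80856e-08 = 3.42771e-09
  w_II·f_II = 0.71 × 1.02675e-07 = 7.28995e-08
  w_III·f_III = 0.20 × 7.64276e-16 = 1.52855e-16
Sum: 3.42771e-09 + 7.28995e-08 + 1.52855e-16 = 7.63272e-08
So the posterior for Subgroup II is 7.28995e-08 / 7.63272e-08 ≈ 0.955.

0.955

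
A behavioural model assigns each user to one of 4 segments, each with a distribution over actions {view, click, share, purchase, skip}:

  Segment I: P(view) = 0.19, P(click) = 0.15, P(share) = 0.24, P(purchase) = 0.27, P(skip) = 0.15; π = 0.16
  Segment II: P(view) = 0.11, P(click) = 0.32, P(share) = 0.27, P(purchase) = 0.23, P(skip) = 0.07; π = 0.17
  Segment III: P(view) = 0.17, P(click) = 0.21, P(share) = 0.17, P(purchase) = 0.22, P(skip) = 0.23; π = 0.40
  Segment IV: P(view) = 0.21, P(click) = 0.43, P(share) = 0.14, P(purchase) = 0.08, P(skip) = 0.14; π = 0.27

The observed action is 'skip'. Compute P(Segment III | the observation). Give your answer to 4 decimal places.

Apply Bayes' rule: the posterior for each component is proportional to its prior times its likelihood at x.
Categorical probabilities:
  f_I = 0.15
  f_II = 0.07
  f_III = 0.23
  f_IV = 0.14
Weight by the priors:
  π_I·f_I = 0.16 × 0.15 = 0.024
  π_II·f_II = 0.17 × 0.07 = 0.0119
  π_III·f_III = 0.40 × 0.23 = 0.092
  π_IV·f_IV = 0.27 × 0.14 = 0.0378
Sum: 0.024 + 0.0119 + 0.092 + 0.0378 = 0.1657
Responsibility of Segment III: 0.092 / 0.1657 ≈ 0.5552

0.5552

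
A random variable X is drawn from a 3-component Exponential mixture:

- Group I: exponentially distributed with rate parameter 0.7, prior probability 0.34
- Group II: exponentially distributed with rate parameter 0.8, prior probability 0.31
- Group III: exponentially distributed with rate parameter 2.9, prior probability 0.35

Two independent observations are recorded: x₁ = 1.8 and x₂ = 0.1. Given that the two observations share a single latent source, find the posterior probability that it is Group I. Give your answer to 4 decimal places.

0.4434

Apply Bayes' rule: the posterior for each component is proportional to its prior times its likelihood at x.
Since both observations come from the same component, the likelihood for component k is f_k(x₁)·f_k(x₂).
  f_I = [0.198558] × [0.652676] = 0.129594
  f_II = [0.189542] × [0.738493] = 0.139976
  f_III = [0.0156813] × [2.16996] = 0.0340278
Weight by the priors:
  P(Z=I)·f_I = 0.34 × 0.129594 = 0.0440619
  P(Z=II)·f_II = 0.31 × 0.139976 = 0.0433924
  P(Z=III)·f_III = 0.35 × 0.0340278 = 0.0119097
Denominator: 0.0440619 + 0.0433924 + 0.0119097 = 0.0993641
Responsibility of Group I: 0.0440619 / 0.0993641 ≈ 0.4434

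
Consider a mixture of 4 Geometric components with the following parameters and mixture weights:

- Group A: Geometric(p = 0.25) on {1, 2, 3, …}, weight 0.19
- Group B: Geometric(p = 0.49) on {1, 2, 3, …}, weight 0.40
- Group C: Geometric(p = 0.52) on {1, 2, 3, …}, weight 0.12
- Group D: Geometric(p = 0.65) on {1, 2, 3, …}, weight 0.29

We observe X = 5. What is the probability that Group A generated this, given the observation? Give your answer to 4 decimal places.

0.4365

Posterior ∝ prior × likelihood, so P(k | x) ∝ w_k f_k(x); normalise over all components.
Evaluate each component's likelihood at the observed value:
  f_A = 0.0791016
  f_B = 0.0331495
  f_C = 0.0276038
  f_D = 0.00975406
Prior × likelihood for each component:
  w_A·f_A = 0.19 × 0.0791016 = 0.0150293
  w_B·f_B = 0.40 × 0.0331495 = 0.0132598
  w_C·f_C = 0.12 × 0.0276038 = 0.00331245
  w_D·f_D = 0.29 × 0.00975406 = 0.00282868
Evidence: 0.0150293 + 0.0132598 + 0.00331245 + 0.00282868 = 0.0344302
P(Group A | x) = 0.0150293 / 0.0344302 ≈ 0.4365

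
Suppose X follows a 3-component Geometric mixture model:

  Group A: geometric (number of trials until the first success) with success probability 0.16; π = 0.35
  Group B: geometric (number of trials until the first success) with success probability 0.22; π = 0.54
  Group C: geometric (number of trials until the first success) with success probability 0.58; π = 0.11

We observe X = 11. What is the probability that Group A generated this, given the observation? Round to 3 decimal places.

0.497

P(component k | x) = π_k·f_k(x) / marginal(x), where marginal(x) = Σ_j π_j·f_j(x).
Geometric probabilities:
  f_A = 0.16·(1−0.16)^10 = 0.16·0.174901 = 0.0279842
  f_B = 0.22·(1−0.22)^10 = 0.22·0.0833578 = 0.0183387
  f_C = 0.58·(1−0.58)^10 = 0.58·0.000170802 = 9.90651e-05
Prior × likelihood for each component:
  π_A·f_A = 0.35 × 0.0279842 = 0.00979447
  π_B·f_B = 0.54 × 0.0183387 = 0.0099029
  π_C·f_C = 0.11 × 9.90651e-05 = 1.08972e-05
Marginal: 0.00979447 + 0.0099029 + 1.08972e-05 = 0.0197083
Responsibility of Group A: 0.00979447 / 0.0197083 ≈ 0.497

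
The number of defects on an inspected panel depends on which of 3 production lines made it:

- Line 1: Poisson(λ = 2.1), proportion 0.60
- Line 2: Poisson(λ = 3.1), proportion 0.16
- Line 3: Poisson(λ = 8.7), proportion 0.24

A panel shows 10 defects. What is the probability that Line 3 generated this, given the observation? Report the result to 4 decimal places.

0.9929

Apply Bayes' rule: the posterior for each component is proportional to its prior times its likelihood at x.
Evaluate each component's likelihood at the observed value:
  L_1 = 5.62874e-05
  L_2 = 0.00101752
  L_3 = 0.114043
Prior × likelihood for each component:
  π_1·L_1 = 0.60 × 5.62874e-05 = 3.37725e-05
  π_2·L_2 = 0.16 × 0.00101752 = 0.000162802
  π_3·L_3 = 0.24 × 0.114043 = 0.0273702
Evidence: 3.37725e-05 + 0.000162802 + 0.0273702 = 0.0275668
P(Line 3 | 10 defects) ≈ 0.9929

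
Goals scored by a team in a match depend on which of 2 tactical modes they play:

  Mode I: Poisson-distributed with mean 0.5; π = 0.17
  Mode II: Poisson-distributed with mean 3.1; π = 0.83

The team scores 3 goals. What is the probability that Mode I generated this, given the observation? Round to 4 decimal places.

By Bayes' theorem, P(k | x) = π_k f_k(x) / Σ_j π_j f_j(x).
Component likelihoods at x = 3 goals:
  p_I = 0.0126361
  p_II = 0.223677
Unnormalised posteriors:
  π_I·p_I = 0.17 × 0.0126361 = 0.00214813
  π_II·p_II = 0.83 × 0.223677 = 0.185652
Normaliser: 0.00214813 + 0.185652 = 0.1878
P(Mode I | data) ≈ 0.0114

0.0114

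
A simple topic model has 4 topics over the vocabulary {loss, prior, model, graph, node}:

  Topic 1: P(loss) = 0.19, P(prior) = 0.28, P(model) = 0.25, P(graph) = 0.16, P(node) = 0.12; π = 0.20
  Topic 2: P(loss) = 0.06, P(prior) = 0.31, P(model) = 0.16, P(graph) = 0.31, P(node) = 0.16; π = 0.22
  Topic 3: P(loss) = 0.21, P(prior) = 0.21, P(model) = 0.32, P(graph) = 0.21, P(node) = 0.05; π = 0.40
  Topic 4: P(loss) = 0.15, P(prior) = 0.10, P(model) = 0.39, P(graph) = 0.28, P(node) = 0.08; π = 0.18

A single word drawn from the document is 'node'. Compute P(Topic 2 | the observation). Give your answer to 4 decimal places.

0.3761

Apply Bayes' rule: the posterior for each component is proportional to its prior times its likelihood at x.
Component likelihoods at x = 'node':
  f_1 = P(node | comp) = 0.12
  f_2 = P(node | comp) = 0.16
  f_3 = P(node | comp) = 0.05
  f_4 = P(node | comp) = 0.08
Multiply by the mixture weights:
  π_1·f_1 = 0.20 × 0.12 = 0.024
  π_2·f_2 = 0.22 × 0.16 = 0.0352
  π_3·f_3 = 0.40 × 0.05 = 0.02
  π_4·f_4 = 0.18 × 0.08 = 0.0144
Marginal: 0.024 + 0.0352 + 0.02 + 0.0144 = 0.0936
P(Topic 2 | data) ≈ 0.3761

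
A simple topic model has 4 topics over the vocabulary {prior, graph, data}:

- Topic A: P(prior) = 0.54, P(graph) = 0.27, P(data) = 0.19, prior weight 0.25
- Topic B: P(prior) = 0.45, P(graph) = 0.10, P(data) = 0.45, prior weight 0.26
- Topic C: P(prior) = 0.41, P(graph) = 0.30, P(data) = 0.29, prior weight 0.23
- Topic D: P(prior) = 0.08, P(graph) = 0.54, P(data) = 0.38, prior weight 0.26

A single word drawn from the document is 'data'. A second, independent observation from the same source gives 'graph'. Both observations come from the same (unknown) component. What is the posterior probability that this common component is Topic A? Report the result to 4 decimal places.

0.1310

By Bayes' theorem, P(k | x) = P(Z=k) f_k(x) / Σ_j P(Z=j) f_j(x).
Since both observations come from the same component, the likelihood for component k is f_k(x₁)·f_k(x₂).
  f_A = [P(data | comp) = 0.19] × [0.27] = 0.0513
  f_B = [P(data | comp) = 0.45] × [0.1] = 0.045
  f_C = [P(data | comp) = 0.29] × [0.3] = 0.087
  f_D = [P(data | comp) = 0.38] × [0.54] = 0.2052
Weight by the priors:
  P(Z=A)·f_A = 0.25 × 0.0513 = 0.012825
  P(Z=B)·f_B = 0.26 × 0.045 = 0.0117
  P(Z=C)·f_C = 0.23 × 0.087 = 0.02001
  P(Z=D)·f_D = 0.26 × 0.2052 = 0.053352
Denominator: 0.012825 + 0.0117 + 0.02001 + 0.053352 = 0.097887
So the posterior for Topic A is 0.012825 / 0.097887 ≈ 0.1310.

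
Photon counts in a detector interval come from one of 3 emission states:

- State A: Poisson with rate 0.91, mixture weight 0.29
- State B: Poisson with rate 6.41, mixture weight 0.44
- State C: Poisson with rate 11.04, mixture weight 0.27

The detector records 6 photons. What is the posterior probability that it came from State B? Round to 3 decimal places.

0.864

By Bayes' theorem, P(k | x) = P(Z=k) f_k(x) / Σ_j P(Z=j) f_j(x).
Evaluate each component's likelihood at the observed value:
  p_A = e^(−0.91)·0.91^6/6! = 0.000317474
  p_B = e^(−6.41)·6.41^6/6! = 0.158485
  p_C = e^(−11.04)·11.04^6/6! = 0.0403525
Unnormalised posteriors:
  P(Z=A)·p_A = 0.29 × 0.000317474 = 9.20674e-05
  P(Z=B)·p_B = 0.44 × 0.158485 = 0.0697334
  P(Z=C)·p_C = 0.27 × 0.0403525 = 0.0108952
Evidence: 9.20674e-05 + 0.0697334 + 0.0108952 = 0.0807206
Responsibility of State B: 0.0697334 / 0.0807206 ≈ 0.864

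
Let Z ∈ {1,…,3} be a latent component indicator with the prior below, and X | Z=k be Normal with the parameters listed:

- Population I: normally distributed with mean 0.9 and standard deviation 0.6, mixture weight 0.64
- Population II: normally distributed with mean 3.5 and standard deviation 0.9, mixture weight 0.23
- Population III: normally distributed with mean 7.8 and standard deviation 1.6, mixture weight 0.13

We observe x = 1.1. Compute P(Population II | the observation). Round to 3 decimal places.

0.007

By Bayes' theorem, P(k | x) = P(Z=k) f_k(x) / Σ_j P(Z=j) f_j(x).
Component likelihoods at x = 1.1:
  p_I = (1/(0.6·√(2π)))·exp(−(1.1−0.9)²/(2·0.6²)) = 0.664904·exp(-0.05556) = 0.628972
  p_II = (1/(0.9·√(2π)))·exp(−(1.1−3.5)²/(2·0.9²)) = 0.443269·exp(-3.55556) = 0.0126622
  p_III = (1/(1.6·√(2π)))·exp(−(1.1−7.8)²/(2·1.6²)) = 0.249339·exp(-8.76758) = 3.88221e-05
Unnormalised posteriors:
  P(Z=I)·p_I = 0.64 × 0.628972 = 0.402542
  P(Z=II)·p_II = 0.23 × 0.0126622 = 0.00291231
  P(Z=III)·p_III = 0.13 × 3.88221e-05 = 5.04688e-06
Evidence: 0.402542 + 0.00291231 + 5.04688e-06 = 0.405459
P(Population II | 1.1) = 0.00291231 / 0.405459 ≈ 0.007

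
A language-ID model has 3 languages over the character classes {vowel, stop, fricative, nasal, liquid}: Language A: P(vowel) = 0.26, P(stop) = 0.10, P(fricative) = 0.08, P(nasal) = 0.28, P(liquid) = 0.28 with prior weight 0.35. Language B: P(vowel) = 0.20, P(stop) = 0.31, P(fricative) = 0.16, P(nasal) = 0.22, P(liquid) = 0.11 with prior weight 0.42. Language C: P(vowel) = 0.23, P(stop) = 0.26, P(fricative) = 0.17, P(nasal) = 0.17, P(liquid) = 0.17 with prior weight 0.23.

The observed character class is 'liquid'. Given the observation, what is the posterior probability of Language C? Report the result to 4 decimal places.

By Bayes' theorem, P(k | x) = π_k f_k(x) / Σ_j π_j f_j(x).
Component likelihoods at x = 'liquid':
  f_A = P(liquid | comp) = 0.28
  f_B = P(liquid | comp) = 0.11
  f_C = P(liquid | comp) = 0.17
Multiply by the mixture weights:
  π_A·f_A = 0.35 × 0.28 = 0.098
  π_B·f_B = 0.42 × 0.11 = 0.0462
  π_C·f_C = 0.23 × 0.17 = 0.0391
Marginal: 0.098 + 0.0462 + 0.0391 = 0.1833
So the posterior for Language C is 0.0391 / 0.1833 ≈ 0.2133.

0.2133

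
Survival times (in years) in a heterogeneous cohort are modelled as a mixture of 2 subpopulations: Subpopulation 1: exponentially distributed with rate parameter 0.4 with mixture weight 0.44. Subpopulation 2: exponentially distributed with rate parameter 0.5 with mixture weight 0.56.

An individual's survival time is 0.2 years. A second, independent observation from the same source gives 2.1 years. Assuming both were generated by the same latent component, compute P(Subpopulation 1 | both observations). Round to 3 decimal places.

0.388

Apply Bayes' rule: the posterior for each component is proportional to its prior times its likelihood at x.
Since both observations come from the same component, the likelihood for component k is f_k(x₁)·f_k(x₂).
  p_1 = [0.369247] × [0.172684] = 0.063763
  p_2 = [0.452419] × [0.174969] = 0.0791592
Unnormalised posteriors:
  w_1·p_1 = 0.44 × 0.063763 = 0.0280557
  w_2·p_2 = 0.56 × 0.0791592 = 0.0443291
Evidence: 0.0280557 + 0.0443291 = 0.0723849
So the posterior for Subpopulation 1 is 0.0280557 / 0.0723849 ≈ 0.388.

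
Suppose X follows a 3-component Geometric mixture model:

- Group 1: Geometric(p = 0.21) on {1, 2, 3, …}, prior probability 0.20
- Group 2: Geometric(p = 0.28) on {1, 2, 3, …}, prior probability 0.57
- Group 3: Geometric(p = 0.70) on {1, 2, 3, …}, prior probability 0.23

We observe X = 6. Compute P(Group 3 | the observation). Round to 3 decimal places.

0.009

Posterior ∝ prior × likelihood, so P(k | x) ∝ π_k f_k(x); normalise over all components.
Evaluate each component's likelihood at the observed value:
  p_1 = 0.21·(1−0.21)^5 = 0.21·0.307706 = 0.0646182
  p_2 = 0.28·(1−0.28)^5 = 0.28·0.193492 = 0.0541777
  p_3 = 0.70·(1−0.70)^5 = 0.70·0.00243 = 0.001701
Multiply by the mixture weights:
  π_1·p_1 = 0.20 × 0.0646182 = 0.0129236
  π_2·p_2 = 0.57 × 0.0541777 = 0.0308813
  π_3·p_3 = 0.23 × 0.001701 = 0.00039123
Marginal: 0.0129236 + 0.0308813 + 0.00039123 = 0.0441962
Responsibility of Group 3: 0.00039123 / 0.0441962 ≈ 0.009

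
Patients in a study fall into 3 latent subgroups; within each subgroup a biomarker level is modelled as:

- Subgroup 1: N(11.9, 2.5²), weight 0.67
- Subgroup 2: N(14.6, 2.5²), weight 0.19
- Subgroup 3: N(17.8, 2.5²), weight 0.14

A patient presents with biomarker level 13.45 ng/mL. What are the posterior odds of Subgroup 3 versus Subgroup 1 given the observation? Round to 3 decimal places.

Since P(k|x) ∝ w_k f_k(x), the posterior odds are w_i f_i(x) / (w_j f_j(x)).
Normal densities:
  L_1 = 0.131674
  L_2 = 0.143556
  L_3 = 0.0351184
0.00491658 / 0.0882213 ≈ 0.056

0.056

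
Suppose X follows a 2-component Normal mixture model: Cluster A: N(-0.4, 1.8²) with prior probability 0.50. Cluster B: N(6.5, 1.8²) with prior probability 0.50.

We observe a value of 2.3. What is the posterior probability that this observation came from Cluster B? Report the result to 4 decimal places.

0.1684

The responsibility of component k is π_k f_k(x) divided by Σ_j π_j f_j(x).
Component likelihoods at x = 2.3:
  L_A = (1/(1.8·√(2π)))·exp(−(2.3−-0.4)²/(2·1.8²)) = 0.221635·exp(-1.12500) = 0.0719542
  L_B = (1/(1.8·√(2π)))·exp(−(2.3−6.5)²/(2·1.8²)) = 0.221635·exp(-2.72222) = 0.0145677
Unnormalised posteriors:
  π_A·L_A = 0.50 × 0.0719542 = 0.0359771
  π_B·L_B = 0.50 × 0.0145677 = 0.00728386
Evidence: 0.0359771 + 0.00728386 = 0.043261
Responsibility of Cluster B: 0.00728386 / 0.043261 ≈ 0.1684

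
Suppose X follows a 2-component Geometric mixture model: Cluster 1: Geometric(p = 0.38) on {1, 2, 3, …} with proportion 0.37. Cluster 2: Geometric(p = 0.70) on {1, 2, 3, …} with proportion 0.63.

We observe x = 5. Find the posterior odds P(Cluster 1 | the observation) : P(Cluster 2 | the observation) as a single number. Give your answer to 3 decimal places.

Since P(k|x) ∝ π_k f_k(x), the posterior odds are π_i f_i(x) / (π_j f_j(x)).
Evaluate each component's likelihood at the observed value:
  p_1 = 0.0561501
  p_2 = 0.00567
Odds = (0.37/0.63) × (0.0561501/0.00567) = 0.587302 × 9.90301 ≈ 5.816

5.816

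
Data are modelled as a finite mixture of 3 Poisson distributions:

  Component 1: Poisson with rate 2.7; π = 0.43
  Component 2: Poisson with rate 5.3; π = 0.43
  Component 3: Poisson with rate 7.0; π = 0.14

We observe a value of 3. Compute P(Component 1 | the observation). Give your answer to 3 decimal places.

0.610

Apply Bayes' rule: the posterior for each component is proportional to its prior times its likelihood at x.
Evaluate each component's likelihood at the observed value:
  L_1 = 0.220468
  L_2 = 0.123856
  L_3 = 0.0521293
Multiply by the mixture weights:
  w_1·L_1 = 0.43 × 0.220468 = 0.0948011
  w_2·L_2 = 0.43 × 0.123856 = 0.0532579
  w_3·L_3 = 0.14 × 0.0521293 = 0.0072981
Sum: 0.0948011 + 0.0532579 + 0.0072981 = 0.155357
P(Component 1 | x) ≈ 0.610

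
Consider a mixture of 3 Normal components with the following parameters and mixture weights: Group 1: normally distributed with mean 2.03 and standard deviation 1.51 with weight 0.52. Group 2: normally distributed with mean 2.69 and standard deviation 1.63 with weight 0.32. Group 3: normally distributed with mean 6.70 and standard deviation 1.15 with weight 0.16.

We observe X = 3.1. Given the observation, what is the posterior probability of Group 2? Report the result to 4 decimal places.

P(component k | x) = π_k·f_k(x) / marginal(x), where marginal(x) = Σ_j π_j·f_j(x).
Normal densities:
  L_1 = 0.205541
  L_2 = 0.237128
  L_3 = 0.00258376
Weight by the priors:
  π_1·L_1 = 0.52 × 0.205541 = 0.106881
  π_2·L_2 = 0.32 × 0.237128 = 0.0758811
  π_3·L_3 = 0.16 × 0.00258376 = 0.000413401
Sum: 0.106881 + 0.0758811 + 0.000413401 = 0.183176
P(Group 2 | 3.1) ≈ 0.4143

0.4143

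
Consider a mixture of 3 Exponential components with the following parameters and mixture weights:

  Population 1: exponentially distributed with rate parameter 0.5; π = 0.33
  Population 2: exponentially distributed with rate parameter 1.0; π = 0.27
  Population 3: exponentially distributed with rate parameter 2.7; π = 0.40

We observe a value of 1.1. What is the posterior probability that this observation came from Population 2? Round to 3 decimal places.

0.374

The responsibility of component k is P(Z=k) f_k(x) divided by Σ_j P(Z=j) f_j(x).
Evaluate each component's likelihood at the observed value:
  L_1 = 0.288475
  L_2 = 0.332871
  L_3 = 0.138519
Prior × likelihood for each component:
  P(Z=1)·L_1 = 0.33 × 0.288475 = 0.0951967
  P(Z=2)·L_2 = 0.27 × 0.332871 = 0.0898752
  P(Z=3)·L_3 = 0.40 × 0.138519 = 0.0554076
Evidence: 0.0951967 + 0.0898752 + 0.0554076 = 0.240479
P(Population 2 | 1.1) = 0.0898752 / 0.240479 ≈ 0.374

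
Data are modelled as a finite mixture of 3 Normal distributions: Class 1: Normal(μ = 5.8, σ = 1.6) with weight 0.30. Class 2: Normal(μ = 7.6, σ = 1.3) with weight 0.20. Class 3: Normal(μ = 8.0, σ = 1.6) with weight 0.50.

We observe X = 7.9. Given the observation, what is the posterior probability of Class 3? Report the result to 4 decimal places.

The responsibility of component k is P(Z=k) f_k(x) divided by Σ_j P(Z=j) f_j(x).
Evaluate each component's likelihood at the observed value:
  L_1 = (1/(1.6·√(2π)))·exp(−(7.9−5.8)²/(2·1.6²)) = 0.249339·exp(-0.86133) = 0.105371
  L_2 = (1/(1.3·√(2π)))·exp(−(7.9−7.6)²/(2·1.3²)) = 0.306879·exp(-0.02663) = 0.298815
  L_3 = (1/(1.6·√(2π)))·exp(−(7.9−8.0)²/(2·1.6²)) = 0.249339·exp(-0.00195) = 0.248852
Weight by the priors:
  P(Z=1)·L_1 = 0.30 × 0.105371 = 0.0316112
  P(Z=2)·L_2 = 0.20 × 0.298815 = 0.059763
  P(Z=3)·L_3 = 0.50 × 0.248852 = 0.124426
Denominator: 0.0316112 + 0.059763 + 0.124426 = 0.2158
P(Class 3 | data) = 0.124426 / 0.2158 ≈ 0.5766

0.5766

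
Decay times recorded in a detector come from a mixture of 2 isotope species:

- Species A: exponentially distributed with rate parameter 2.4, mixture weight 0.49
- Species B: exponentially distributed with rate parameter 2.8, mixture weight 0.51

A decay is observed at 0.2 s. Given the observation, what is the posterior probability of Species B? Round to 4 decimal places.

Posterior ∝ prior × likelihood, so P(k | x) ∝ π_k f_k(x); normalise over all components.
Evaluate each component's likelihood at the observed value:
  p_A = 1.48508
  p_B = 1.59939
Multiply by the mixture weights:
  π_A·p_A = 0.49 × 1.48508 = 0.727689
  π_B·p_B = 0.51 × 1.59939 = 0.815687
Denominator: 0.727689 + 0.815687 = 1.54338
So the posterior for Species B is 0.815687 / 1.54338 ≈ 0.5285.

0.5285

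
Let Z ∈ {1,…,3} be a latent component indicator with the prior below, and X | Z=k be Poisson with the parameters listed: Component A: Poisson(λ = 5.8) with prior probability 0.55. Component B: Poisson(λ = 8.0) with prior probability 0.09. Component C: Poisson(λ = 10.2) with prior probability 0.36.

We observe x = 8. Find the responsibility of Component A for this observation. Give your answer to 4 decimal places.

Apply Bayes' rule: the posterior for each component is proportional to its prior times its likelihood at x.
Component likelihoods at x = 8:
  L_A = e^(−5.8)·5.8^8/8! = 0.0961602
  L_B = e^(−8.0)·8.0^8/8! = 0.139587
  L_C = e^(−10.2)·10.2^8/8! = 0.108013
Weight by the priors:
  P(Z=A)·L_A = 0.55 × 0.0961602 = 0.0528881
  P(Z=B)·L_B = 0.09 × 0.139587 = 0.0125628
  P(Z=C)·L_C = 0.36 × 0.108013 = 0.0388848
Sum: 0.0528881 + 0.0125628 + 0.0388848 = 0.104336
Responsibility of Component A: 0.0528881 / 0.104336 ≈ 0.5069

0.5069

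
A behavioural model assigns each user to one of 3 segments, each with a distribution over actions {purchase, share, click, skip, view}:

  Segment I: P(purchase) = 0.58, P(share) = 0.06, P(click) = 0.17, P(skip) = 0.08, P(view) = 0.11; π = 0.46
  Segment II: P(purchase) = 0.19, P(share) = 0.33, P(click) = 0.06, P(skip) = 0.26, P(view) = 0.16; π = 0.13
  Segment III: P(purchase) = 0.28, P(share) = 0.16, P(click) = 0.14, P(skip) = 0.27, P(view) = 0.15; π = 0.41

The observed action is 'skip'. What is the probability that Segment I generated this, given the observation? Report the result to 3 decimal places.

0.203

The responsibility of component k is w_k f_k(x) divided by Σ_j w_j f_j(x).
Categorical probabilities:
  f_I = 0.08
  f_II = 0.26
  f_III = 0.27
Prior × likelihood for each component:
  w_I·f_I = 0.46 × 0.08 = 0.0368
  w_II·f_II = 0.13 × 0.26 = 0.0338
  w_III·f_III = 0.41 × 0.27 = 0.1107
Evidence: 0.0368 + 0.0338 + 0.1107 = 0.1813
P(Segment I | data) ≈ 0.203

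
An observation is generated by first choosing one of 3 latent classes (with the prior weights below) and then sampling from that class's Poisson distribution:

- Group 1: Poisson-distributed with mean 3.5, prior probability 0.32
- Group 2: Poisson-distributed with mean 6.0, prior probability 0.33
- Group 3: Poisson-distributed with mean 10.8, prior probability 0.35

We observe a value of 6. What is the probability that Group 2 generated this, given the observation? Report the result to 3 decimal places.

0.567

By Bayes' theorem, P(k | x) = P(Z=k) f_k(x) / Σ_j P(Z=j) f_j(x).
Poisson probabilities:
  L_1 = 0.0770983
  L_2 = 0.160623
  L_3 = 0.0449603
Unnormalised posteriors:
  P(Z=1)·L_1 = 0.32 × 0.0770983 = 0.0246715
  P(Z=2)·L_2 = 0.33 × 0.160623 = 0.0530056
  P(Z=3)·L_3 = 0.35 × 0.0449603 = 0.0157361
Evidence: 0.0246715 + 0.0530056 + 0.0157361 = 0.0934132
P(Group 2 | data) ≈ 0.567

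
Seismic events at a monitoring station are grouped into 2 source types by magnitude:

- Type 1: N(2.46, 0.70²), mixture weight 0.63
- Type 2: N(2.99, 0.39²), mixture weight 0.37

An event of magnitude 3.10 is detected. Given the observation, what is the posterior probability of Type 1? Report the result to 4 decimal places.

The responsibility of component k is w_k f_k(x) divided by Σ_j w_j f_j(x).
Normal densities:
  p_1 = 0.375227
  p_2 = 0.983039
Weight by the priors:
  w_1·p_1 = 0.63 × 0.375227 = 0.236393
  w_2·p_2 = 0.37 × 0.983039 = 0.363724
Normaliser: 0.236393 + 0.363724 = 0.600118
So the posterior for Type 1 is 0.236393 / 0.600118 ≈ 0.3939.

0.3939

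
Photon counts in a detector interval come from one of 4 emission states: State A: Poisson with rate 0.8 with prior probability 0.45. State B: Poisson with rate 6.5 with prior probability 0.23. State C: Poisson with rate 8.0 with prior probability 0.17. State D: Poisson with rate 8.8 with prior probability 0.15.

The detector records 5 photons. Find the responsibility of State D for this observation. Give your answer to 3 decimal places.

The responsibility of component k is P(Z=k) f_k(x) divided by Σ_j P(Z=j) f_j(x).
Evaluate each component's likelihood at the observed value:
  f_A = 0.00122697
  f_B = 0.145369
  f_C = 0.0916037
  f_D = 0.0662889
Multiply by the mixture weights:
  P(Z=A)·f_A = 0.45 × 0.00122697 = 0.000552135
  P(Z=B)·f_B = 0.23 × 0.145369 = 0.0334348
  P(Z=C)·f_C = 0.17 × 0.0916037 = 0.0155726
  P(Z=D)·f_D = 0.15 × 0.0662889 = 0.00994333
Denominator: 0.000552135 + 0.0334348 + 0.0155726 + 0.00994333 = 0.0595029
P(State D | data) = 0.00994333 / 0.0595029 ≈ 0.167

0.167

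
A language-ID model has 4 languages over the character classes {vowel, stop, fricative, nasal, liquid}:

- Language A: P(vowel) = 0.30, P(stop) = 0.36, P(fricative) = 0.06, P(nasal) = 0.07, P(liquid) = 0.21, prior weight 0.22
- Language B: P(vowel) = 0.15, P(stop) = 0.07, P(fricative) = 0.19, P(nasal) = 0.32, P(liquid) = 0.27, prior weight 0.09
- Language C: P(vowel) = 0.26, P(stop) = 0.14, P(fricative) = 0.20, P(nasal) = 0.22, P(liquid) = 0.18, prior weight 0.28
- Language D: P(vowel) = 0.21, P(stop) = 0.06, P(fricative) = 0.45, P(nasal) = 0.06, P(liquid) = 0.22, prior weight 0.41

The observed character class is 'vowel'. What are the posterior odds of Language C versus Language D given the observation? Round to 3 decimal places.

The posterior odds equal the prior odds times the likelihood ratio: (w_i/w_j)·(f_i(x)/f_j(x)).
Categorical probabilities:
  p_A = P(vowel | comp) = 0.30
  p_B = P(vowel | comp) = 0.15
  p_C = P(vowel | comp) = 0.26
  p_D = P(vowel | comp) = 0.21
0.0728 / 0.0861 ≈ 0.846

0.846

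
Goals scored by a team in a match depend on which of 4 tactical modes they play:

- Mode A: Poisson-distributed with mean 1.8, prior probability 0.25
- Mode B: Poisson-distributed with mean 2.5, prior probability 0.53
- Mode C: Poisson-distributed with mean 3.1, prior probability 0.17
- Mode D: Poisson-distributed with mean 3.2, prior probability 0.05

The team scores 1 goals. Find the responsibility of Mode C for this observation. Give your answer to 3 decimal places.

0.111

P(component k | x) = π_k·f_k(x) / marginal(x), where marginal(x) = Σ_j π_j·f_j(x).
Poisson probabilities:
  f_A = 0.297538
  f_B = 0.205212
  f_C = 0.139653
  f_D = 0.130439
Unnormalised posteriors:
  π_A·f_A = 0.25 × 0.297538 = 0.0743845
  π_B·f_B = 0.53 × 0.205212 = 0.108763
  π_C·f_C = 0.17 × 0.139653 = 0.0237409
  π_D·f_D = 0.05 × 0.130439 = 0.00652195
Denominator: 0.0743845 + 0.108763 + 0.0237409 + 0.00652195 = 0.21341
So the posterior for Mode C is 0.0237409 / 0.21341 ≈ 0.111.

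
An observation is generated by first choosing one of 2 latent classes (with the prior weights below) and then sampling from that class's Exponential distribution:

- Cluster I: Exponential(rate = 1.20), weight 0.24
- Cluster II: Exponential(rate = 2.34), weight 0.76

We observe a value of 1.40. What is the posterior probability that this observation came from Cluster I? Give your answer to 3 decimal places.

0.444

Apply Bayes' rule: the posterior for each component is proportional to its prior times its likelihood at x.
Component likelihoods at x = 1.40:
  p_I = 1.20·e^(−1.20·1.40) = 1.20·e^(−1.6800) = 0.223649
  p_II = 2.34·e^(−2.34·1.40) = 2.34·e^(−3.2760) = 0.088403
Weight by the priors:
  π_I·p_I = 0.24 × 0.223649 = 0.0536757
  π_II·p_II = 0.76 × 0.088403 = 0.0671863
Denominator: 0.0536757 + 0.0671863 = 0.120862
Responsibility of Cluster I: 0.0536757 / 0.120862 ≈ 0.444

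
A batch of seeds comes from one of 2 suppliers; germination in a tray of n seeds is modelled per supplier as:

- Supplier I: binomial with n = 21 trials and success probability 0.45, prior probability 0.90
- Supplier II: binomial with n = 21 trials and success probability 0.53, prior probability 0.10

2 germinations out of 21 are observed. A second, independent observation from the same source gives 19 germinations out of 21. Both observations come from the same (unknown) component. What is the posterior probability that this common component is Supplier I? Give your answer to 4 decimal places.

The responsibility of component k is P(Z=k) f_k(x) divided by Σ_j P(Z=j) f_j(x).
Since both observations come from the same component, the likelihood for component k is f_k(x₁)·f_k(x₂).
  p_I = [0.000496061] × [1.63675e-05] = 8.11929e-09
  p_II = [3.4724e-05] × [0.000267705] = 9.2958e-09
Multiply by the mixture weights:
  P(Z=I)·p_I = 0.90 × 8.11929e-09 = 7.30736e-09
  P(Z=II)·p_II = 0.10 × 9.2958e-09 = 9.2958e-10
Marginal: 7.30736e-09 + 9.2958e-10 = 8.23694e-09
So the posterior for Supplier I is 7.30736e-09 / 8.23694e-09 ≈ 0.8871.

0.8871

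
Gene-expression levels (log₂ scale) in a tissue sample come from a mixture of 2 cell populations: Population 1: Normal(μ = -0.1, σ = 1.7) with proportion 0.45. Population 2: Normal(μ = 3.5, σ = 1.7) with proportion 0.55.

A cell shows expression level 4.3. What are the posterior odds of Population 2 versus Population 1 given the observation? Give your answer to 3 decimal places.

Only the two components matter; the odds are (π_i f_i(x)) / (π_j f_j(x)).
Normal densities:
  f_1 = 0.00823759
  f_2 = 0.210074
0.115541 / 0.00370691 ≈ 31.169

31.169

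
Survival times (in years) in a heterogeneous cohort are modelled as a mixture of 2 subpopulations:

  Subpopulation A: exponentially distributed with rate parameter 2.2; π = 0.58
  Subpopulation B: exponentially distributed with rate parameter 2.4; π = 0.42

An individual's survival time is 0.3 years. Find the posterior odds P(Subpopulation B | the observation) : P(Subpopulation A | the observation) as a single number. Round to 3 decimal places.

Since P(k|x) ∝ w_k f_k(x), the posterior odds are w_i f_i(x) / (w_j f_j(x)).
Component likelihoods at x = 0.3 years:
  p_A = 2.2·e^(−2.2·0.3) = 2.2·e^(−0.6600) = 1.13707
  p_B = 2.4·e^(−2.4·0.3) = 2.4·e^(−0.7200) = 1.16821
0.490646 / 0.659502 ≈ 0.744

0.744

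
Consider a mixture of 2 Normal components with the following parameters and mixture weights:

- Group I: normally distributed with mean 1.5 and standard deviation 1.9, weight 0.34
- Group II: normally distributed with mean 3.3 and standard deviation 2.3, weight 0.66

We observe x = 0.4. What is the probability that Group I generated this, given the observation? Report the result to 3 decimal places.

0.539

Posterior ∝ prior × likelihood, so P(k | x) ∝ π_k f_k(x); normalise over all components.
Evaluate each component's likelihood at the observed value:
  p_I = (1/(1.9·√(2π)))·exp(−(0.4−1.5)²/(2·1.9²)) = 0.209970·exp(-0.16759) = 0.177571
  p_II = (1/(2.3·√(2π)))·exp(−(0.4−3.3)²/(2·2.3²)) = 0.173453·exp(-0.79490) = 0.0783363
Weight by the priors:
  π_I·p_I = 0.34 × 0.177571 = 0.0603743
  π_II·p_II = 0.66 × 0.0783363 = 0.051702
Denominator: 0.0603743 + 0.051702 = 0.112076
Responsibility of Group I: 0.0603743 / 0.112076 ≈ 0.539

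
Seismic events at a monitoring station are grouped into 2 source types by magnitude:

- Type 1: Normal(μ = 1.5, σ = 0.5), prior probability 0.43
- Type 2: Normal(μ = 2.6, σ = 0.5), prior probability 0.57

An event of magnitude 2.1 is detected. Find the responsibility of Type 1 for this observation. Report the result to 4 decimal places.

Posterior ∝ prior × likelihood, so P(k | x) ∝ P(Z=k) f_k(x); normalise over all components.
Component likelihoods at x = 2.1:
  p_1 = (1/(0.5·√(2π)))·exp(−(2.1−1.5)²/(2·0.5²)) = 0.797885·exp(-0.72000) = 0.388372
  p_2 = (1/(0.5·√(2π)))·exp(−(2.1−2.6)²/(2·0.5²)) = 0.797885·exp(-0.50000) = 0.483941
Multiply by the mixture weights:
  P(Z=1)·p_1 = 0.43 × 0.388372 = 0.167
  P(Z=2)·p_2 = 0.57 × 0.483941 = 0.275847
Denominator: 0.167 + 0.275847 = 0.442847
Responsibility of Type 1: 0.167 / 0.442847 ≈ 0.3771

0.3771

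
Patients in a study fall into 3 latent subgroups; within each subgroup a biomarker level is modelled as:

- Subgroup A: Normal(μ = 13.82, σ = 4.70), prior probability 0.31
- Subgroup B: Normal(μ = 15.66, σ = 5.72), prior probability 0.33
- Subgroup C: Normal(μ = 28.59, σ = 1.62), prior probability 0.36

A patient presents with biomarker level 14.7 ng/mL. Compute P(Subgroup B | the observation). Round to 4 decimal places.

0.4674

By Bayes' theorem, P(k | x) = π_k f_k(x) / Σ_j π_j f_j(x).
Evaluate each component's likelihood at the observed value:
  L_A = 0.0834065
  L_B = 0.0687698
  L_C = 2.67837e-17
Unnormalised posteriors:
  π_A·L_A = 0.31 × 0.0834065 = 0.025856
  π_B·L_B = 0.33 × 0.0687698 = 0.022694
  π_C·L_C = 0.36 × 2.67837e-17 = 9.64214e-18
Denominator: 0.025856 + 0.022694 + 9.64214e-18 = 0.04855
P(Subgroup B | the observation) = 0.022694 / 0.04855 ≈ 0.4674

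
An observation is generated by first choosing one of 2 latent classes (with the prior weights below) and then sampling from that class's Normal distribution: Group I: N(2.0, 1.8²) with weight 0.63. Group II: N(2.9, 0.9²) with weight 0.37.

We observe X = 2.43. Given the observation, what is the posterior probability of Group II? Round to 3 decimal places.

P(component k | x) = π_k·f_k(x) / marginal(x), where marginal(x) = Σ_j π_j·f_j(x).
Evaluate each component's likelihood at the observed value:
  p_I = (1/(1.8·√(2π)))·exp(−(2.43−2.0)²/(2·1.8²)) = 0.221635·exp(-0.02853) = 0.2154
  p_II = (1/(0.9·√(2π)))·exp(−(2.43−2.9)²/(2·0.9²)) = 0.443269·exp(-0.13636) = 0.386766
Multiply by the mixture weights:
  π_I·p_I = 0.63 × 0.2154 = 0.135702
  π_II·p_II = 0.37 × 0.386766 = 0.143103
Normaliser: 0.135702 + 0.143103 = 0.278805
So the posterior for Group II is 0.143103 / 0.278805 ≈ 0.513.

0.513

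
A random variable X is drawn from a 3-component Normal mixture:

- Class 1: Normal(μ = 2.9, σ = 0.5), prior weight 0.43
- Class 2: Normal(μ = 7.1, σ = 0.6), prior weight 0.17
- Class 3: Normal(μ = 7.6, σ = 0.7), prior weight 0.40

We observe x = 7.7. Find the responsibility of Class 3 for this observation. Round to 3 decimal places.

The responsibility of component k is w_k f_k(x) divided by Σ_j w_j f_j(x).
Component likelihoods at x = 7.7:
  f_1 = 7.75622e-21
  f_2 = 0.403285
  f_3 = 0.564132
Multiply by the mixture weights:
  w_1·f_1 = 0.43 × 7.75622e-21 = 3.33518e-21
  w_2·f_2 = 0.17 × 0.403285 = 0.0685584
  w_3·f_3 = 0.40 × 0.564132 = 0.225653
Normaliser: 3.33518e-21 + 0.0685584 + 0.225653 = 0.294211
P(Class 3 | the observation) ≈ 0.767

0.767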